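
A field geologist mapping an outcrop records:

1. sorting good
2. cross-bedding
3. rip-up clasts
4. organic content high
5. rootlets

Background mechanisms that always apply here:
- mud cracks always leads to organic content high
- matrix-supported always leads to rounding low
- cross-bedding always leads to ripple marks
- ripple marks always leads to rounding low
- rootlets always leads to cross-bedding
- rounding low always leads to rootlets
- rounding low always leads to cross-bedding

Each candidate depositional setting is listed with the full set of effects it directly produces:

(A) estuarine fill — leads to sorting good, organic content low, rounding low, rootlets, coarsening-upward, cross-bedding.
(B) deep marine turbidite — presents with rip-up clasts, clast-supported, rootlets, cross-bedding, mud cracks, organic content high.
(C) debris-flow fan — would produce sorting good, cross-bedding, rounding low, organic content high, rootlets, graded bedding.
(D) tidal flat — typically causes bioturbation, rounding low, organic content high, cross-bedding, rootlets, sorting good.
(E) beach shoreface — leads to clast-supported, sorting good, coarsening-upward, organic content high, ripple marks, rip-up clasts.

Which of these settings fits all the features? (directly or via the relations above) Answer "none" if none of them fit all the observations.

Per-candidate check:
(A) estuarine fill — fails on rip-up clasts, organic content high (predicts organic content low, not organic content high)
(B) deep marine turbidite — does not account for sorting good
(C) debris-flow fan — sorting good yes; cross-bedding yes; rip-up clasts NO; organic content high yes; rootlets yes
(D) tidal flat — does not account for rip-up clasts
(E) beach shoreface — accounts for every observation (cross-bedding via ripple marks → rounding low → cross-bedding)
Only (E) is consistent with every observation.

E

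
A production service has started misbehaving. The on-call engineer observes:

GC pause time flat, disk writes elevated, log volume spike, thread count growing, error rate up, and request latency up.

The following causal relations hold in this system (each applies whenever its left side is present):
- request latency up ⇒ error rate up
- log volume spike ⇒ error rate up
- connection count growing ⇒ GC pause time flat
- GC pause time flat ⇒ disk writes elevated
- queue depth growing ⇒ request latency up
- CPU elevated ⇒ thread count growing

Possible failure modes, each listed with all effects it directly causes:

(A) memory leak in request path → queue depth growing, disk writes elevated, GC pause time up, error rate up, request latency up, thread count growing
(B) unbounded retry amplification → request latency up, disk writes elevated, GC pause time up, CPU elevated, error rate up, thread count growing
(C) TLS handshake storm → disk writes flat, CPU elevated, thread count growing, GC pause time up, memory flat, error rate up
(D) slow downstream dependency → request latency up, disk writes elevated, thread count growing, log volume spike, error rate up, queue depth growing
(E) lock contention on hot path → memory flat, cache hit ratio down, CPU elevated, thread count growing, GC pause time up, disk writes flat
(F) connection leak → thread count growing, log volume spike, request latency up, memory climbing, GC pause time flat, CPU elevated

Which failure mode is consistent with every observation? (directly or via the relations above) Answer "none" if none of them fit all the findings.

F

For each candidate, compare predicted effects to what was observed:
(A) memory leak in request path — fails on GC pause time flat, log volume spike (predicts GC pause time up, not GC pause time flat)
(B) unbounded retry amplification — GC pause time flat miss; disk writes elevated match; log volume spike miss; thread count growing match; error rate up match; request latency up match
(C) TLS handshake storm — GC pause time flat miss; disk writes elevated miss; log volume spike miss; thread count growing match; error rate up match; request latency up miss
(D) slow downstream dependency — does not account for GC pause time flat
(E) lock contention on hot path — GC pause time flat miss; disk writes elevated miss; log volume spike miss; thread count growing match; error rate up miss; request latency up miss
(F) connection leak — GC pause time flat match; disk writes elevated match (by GC pause time flat → disk writes elevated); log volume spike match; thread count growing match; error rate up match (by request latency up → error rate up); request latency up match
(F) alone accounts for all the evidence.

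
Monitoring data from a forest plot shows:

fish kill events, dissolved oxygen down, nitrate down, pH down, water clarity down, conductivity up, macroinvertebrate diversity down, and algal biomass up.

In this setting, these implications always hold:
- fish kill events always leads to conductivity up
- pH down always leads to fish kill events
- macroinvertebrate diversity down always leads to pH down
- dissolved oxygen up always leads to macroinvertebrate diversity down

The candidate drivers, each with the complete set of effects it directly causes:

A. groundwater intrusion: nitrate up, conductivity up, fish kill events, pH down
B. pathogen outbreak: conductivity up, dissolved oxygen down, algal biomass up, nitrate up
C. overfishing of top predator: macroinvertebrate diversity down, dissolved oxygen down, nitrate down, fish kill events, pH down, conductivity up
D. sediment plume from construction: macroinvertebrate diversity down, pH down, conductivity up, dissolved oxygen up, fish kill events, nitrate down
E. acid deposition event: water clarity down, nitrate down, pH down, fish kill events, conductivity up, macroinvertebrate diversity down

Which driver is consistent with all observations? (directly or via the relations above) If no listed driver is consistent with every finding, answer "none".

For each candidate, compare predicted effects to what was observed:
(A) groundwater intrusion — fails on dissolved oxygen down, nitrate down, water clarity down, macroinvertebrate diversity down, algal biomass up (predicts nitrate up, not nitrate down)
(B) pathogen outbreak — fish kill events NO; dissolved oxygen down yes; nitrate down NO; pH down NO; water clarity down NO; conductivity up yes; macroinvertebrate diversity down NO; algal biomass up yes
(C) overfishing of top predator — fish kill events yes; dissolved oxygen down yes; nitrate down yes; pH down yes; water clarity down NO; conductivity up yes; macroinvertebrate diversity down yes; algal biomass up NO
(D) sediment plume from construction — fish kill events yes; dissolved oxygen down NO; nitrate down yes; pH down yes; water clarity down NO; conductivity up yes; macroinvertebrate diversity down yes; algal biomass up NO
(E) acid deposition event — does not account for dissolved oxygen down, algal biomass up
No candidate is consistent with all observations.

none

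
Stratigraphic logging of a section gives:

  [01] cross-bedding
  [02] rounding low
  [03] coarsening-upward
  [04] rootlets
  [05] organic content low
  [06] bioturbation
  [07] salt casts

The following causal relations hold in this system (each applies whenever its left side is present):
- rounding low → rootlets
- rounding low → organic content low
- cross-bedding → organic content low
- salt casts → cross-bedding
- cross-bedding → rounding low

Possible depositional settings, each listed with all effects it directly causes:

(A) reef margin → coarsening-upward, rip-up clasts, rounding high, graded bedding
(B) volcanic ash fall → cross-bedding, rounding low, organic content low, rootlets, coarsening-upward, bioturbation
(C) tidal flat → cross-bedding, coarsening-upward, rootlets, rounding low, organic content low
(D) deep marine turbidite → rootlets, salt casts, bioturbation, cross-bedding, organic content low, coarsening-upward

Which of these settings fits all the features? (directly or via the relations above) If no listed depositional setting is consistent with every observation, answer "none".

Checking each candidate against the observations:
(A) reef margin — fails on cross-bedding, rounding low, rootlets, organic content low, bioturbation, salt casts (predicts rounding high, not rounding low)
(B) volcanic ash fall — does not account for salt casts
(C) tidal flat — cross-bedding ✓; rounding low ✓; coarsening-upward ✓; rootlets ✓; organic content low ✓; bioturbation ✗; salt casts ✗
(D) deep marine turbidite — cross-bedding ✓; rounding low ✓ (through cross-bedding → rounding low); coarsening-upward ✓; rootlets ✓; organic content low ✓; bioturbation ✓; salt casts ✓
Only (D) is consistent with every observation.

D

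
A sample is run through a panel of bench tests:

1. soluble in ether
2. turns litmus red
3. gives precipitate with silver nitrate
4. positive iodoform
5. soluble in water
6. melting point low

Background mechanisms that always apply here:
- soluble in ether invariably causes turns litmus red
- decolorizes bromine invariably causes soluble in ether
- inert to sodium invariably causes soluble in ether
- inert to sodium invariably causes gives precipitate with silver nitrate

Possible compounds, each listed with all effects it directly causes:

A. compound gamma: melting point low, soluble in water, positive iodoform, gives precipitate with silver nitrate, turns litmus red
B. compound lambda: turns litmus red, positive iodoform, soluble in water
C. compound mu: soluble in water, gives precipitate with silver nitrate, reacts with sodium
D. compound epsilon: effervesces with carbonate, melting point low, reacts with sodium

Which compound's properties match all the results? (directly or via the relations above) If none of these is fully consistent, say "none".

For each candidate, compare predicted effects to what was observed:
(A) compound gamma — does not account for soluble in ether
(B) compound lambda — does not account for soluble in ether, gives precipitate with silver nitrate, melting point low
(C) compound mu — soluble in ether -; turns litmus red -; gives precipitate with silver nitrate +; positive iodoform -; soluble in water +; melting point low -
(D) compound epsilon — does not account for soluble in ether, turns litmus red, gives precipitate with silver nitrate, positive iodoform, soluble in water
Every candidate fails on at least one observation.

none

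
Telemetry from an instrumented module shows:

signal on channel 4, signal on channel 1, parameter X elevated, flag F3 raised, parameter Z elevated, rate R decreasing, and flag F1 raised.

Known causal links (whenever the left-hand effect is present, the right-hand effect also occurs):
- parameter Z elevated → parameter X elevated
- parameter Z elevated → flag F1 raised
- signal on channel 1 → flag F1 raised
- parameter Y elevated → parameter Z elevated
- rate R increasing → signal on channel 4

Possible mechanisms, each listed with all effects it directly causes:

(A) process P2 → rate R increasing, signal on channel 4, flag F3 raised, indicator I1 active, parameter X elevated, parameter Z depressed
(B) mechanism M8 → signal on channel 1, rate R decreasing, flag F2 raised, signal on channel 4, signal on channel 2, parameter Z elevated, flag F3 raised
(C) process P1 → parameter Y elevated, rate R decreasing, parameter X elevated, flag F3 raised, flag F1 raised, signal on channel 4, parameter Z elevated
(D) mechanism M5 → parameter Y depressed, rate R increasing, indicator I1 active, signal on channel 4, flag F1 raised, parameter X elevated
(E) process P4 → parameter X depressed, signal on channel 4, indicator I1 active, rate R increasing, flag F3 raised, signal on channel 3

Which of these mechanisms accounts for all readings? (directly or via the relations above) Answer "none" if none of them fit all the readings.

B

Per-candidate check:
(A) process P2 — fails on signal on channel 1, parameter Z elevated, rate R decreasing, flag F1 raised (predicts parameter Z depressed, not parameter Z elevated; predicts rate R increasing, not rate R decreasing)
(B) mechanism M8 — signal on channel 4 ✓; signal on channel 1 ✓; parameter X elevated ✓ (through parameter Z elevated → parameter X elevated); flag F3 raised ✓; parameter Z elevated ✓; rate R decreasing ✓; flag F1 raised ✓ (through parameter Z elevated → flag F1 raised)
(C) process P1 — does not account for signal on channel 1
(D) mechanism M5 — signal on channel 4 ✓; signal on channel 1 ✗; parameter X elevated ✓; flag F3 raised ✗; parameter Z elevated ✗; rate R decreasing ✗; flag F1 raised ✓
(E) process P4 — fails on signal on channel 1, parameter X elevated, parameter Z elevated, rate R decreasing, flag F1 raised (predicts parameter X depressed, not parameter X elevated; predicts rate R increasing, not rate R decreasing)
(B) is the only candidate with no mismatches.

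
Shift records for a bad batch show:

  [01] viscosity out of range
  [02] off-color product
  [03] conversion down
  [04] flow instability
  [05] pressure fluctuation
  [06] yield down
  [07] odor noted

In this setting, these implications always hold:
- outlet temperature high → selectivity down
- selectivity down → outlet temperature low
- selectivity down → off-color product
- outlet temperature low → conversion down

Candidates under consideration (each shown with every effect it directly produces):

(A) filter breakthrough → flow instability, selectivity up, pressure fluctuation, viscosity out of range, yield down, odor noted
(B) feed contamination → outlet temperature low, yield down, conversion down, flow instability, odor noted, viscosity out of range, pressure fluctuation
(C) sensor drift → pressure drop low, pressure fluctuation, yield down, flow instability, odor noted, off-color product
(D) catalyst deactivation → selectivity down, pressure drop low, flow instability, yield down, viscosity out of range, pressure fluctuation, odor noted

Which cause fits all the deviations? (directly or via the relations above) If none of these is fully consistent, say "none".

Testing each hypothesis:
(A) filter breakthrough — does not account for off-color product, conversion down
(B) feed contamination — viscosity out of range match; off-color product miss; conversion down match; flow instability match; pressure fluctuation match; yield down match; odor noted match
(C) sensor drift — does not account for viscosity out of range, conversion down
(D) catalyst deactivation — accounts for every observation (off-color product through selectivity down → off-color product)
(D) alone accounts for all the evidence.

D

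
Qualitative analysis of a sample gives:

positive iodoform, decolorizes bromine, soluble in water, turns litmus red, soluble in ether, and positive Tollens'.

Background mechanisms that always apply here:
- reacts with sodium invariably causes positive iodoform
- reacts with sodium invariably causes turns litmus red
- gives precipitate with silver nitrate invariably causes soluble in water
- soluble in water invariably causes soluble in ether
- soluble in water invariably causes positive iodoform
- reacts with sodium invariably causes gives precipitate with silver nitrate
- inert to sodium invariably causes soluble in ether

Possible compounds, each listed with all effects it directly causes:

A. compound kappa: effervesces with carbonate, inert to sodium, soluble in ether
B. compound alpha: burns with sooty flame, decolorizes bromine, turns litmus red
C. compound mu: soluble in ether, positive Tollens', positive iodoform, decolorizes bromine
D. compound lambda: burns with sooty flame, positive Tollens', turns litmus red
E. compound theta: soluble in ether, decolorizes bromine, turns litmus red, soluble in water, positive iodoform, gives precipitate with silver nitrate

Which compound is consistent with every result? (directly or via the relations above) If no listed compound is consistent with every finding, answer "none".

Checking each candidate against the observations:
(A) compound kappa — positive iodoform -; decolorizes bromine -; soluble in water -; turns litmus red -; soluble in ether +; positive Tollens' -
(B) compound alpha — positive iodoform -; decolorizes bromine +; soluble in water -; turns litmus red +; soluble in ether -; positive Tollens' -
(C) compound mu — positive iodoform +; decolorizes bromine +; soluble in water -; turns litmus red -; soluble in ether +; positive Tollens' +
(D) compound lambda — does not account for positive iodoform, decolorizes bromine, soluble in water, soluble in ether
(E) compound theta — does not account for positive Tollens'
Every candidate fails on at least one observation.

none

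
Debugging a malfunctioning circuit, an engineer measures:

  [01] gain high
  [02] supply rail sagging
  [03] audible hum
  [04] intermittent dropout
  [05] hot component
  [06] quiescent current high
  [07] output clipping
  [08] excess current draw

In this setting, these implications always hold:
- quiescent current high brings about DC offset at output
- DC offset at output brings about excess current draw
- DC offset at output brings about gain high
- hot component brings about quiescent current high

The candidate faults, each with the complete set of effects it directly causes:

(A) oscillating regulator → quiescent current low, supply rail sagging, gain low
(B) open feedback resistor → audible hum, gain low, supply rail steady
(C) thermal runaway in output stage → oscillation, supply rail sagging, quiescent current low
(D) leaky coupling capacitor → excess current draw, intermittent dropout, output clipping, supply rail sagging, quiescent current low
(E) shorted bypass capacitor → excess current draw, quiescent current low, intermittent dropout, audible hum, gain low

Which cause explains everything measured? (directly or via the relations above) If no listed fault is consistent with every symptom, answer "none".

Checking each candidate against the observations:
(A) oscillating regulator — gain high NO; supply rail sagging yes; audible hum NO; intermittent dropout NO; hot component NO; quiescent current high NO; output clipping NO; excess current draw NO
(B) open feedback resistor — gain high NO; supply rail sagging NO; audible hum yes; intermittent dropout NO; hot component NO; quiescent current high NO; output clipping NO; excess current draw NO
(C) thermal runaway in output stage — fails on gain high, audible hum, intermittent dropout, hot component, quiescent current high, output clipping, excess current draw (predicts quiescent current low, not quiescent current high)
(D) leaky coupling capacitor — fails on gain high, audible hum, hot component, quiescent current high (predicts quiescent current low, not quiescent current high)
(E) shorted bypass capacitor — gain high NO; supply rail sagging NO; audible hum yes; intermittent dropout yes; hot component NO; quiescent current high NO; output clipping NO; excess current draw yes
Every candidate fails on at least one observation.

none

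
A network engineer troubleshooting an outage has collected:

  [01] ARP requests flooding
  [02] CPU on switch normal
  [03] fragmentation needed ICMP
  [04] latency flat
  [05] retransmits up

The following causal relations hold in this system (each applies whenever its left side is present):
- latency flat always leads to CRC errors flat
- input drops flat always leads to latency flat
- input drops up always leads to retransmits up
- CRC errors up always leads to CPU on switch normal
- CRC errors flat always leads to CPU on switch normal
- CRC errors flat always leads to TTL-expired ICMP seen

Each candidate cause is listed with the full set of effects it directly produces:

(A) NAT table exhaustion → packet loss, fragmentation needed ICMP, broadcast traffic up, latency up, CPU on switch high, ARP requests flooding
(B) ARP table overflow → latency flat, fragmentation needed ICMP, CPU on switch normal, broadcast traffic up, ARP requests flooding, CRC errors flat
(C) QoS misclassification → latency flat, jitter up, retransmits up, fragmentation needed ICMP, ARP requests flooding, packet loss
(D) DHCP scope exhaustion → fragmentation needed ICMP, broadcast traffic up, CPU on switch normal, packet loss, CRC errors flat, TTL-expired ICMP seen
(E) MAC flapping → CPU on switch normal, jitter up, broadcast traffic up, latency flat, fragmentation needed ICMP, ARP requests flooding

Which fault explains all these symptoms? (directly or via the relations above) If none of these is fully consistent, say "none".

C

Per-candidate check:
(A) NAT table exhaustion — ARP requests flooding +; CPU on switch normal -; fragmentation needed ICMP +; latency flat -; retransmits up -
(B) ARP table overflow — ARP requests flooding +; CPU on switch normal +; fragmentation needed ICMP +; latency flat +; retransmits up -
(C) QoS misclassification — ARP requests flooding +; CPU on switch normal + (through latency flat → CRC errors flat → CPU on switch normal); fragmentation needed ICMP +; latency flat +; retransmits up +
(D) DHCP scope exhaustion — does not account for ARP requests flooding, latency flat, retransmits up
(E) MAC flapping — does not account for retransmits up
(C) is the only candidate with no mismatches.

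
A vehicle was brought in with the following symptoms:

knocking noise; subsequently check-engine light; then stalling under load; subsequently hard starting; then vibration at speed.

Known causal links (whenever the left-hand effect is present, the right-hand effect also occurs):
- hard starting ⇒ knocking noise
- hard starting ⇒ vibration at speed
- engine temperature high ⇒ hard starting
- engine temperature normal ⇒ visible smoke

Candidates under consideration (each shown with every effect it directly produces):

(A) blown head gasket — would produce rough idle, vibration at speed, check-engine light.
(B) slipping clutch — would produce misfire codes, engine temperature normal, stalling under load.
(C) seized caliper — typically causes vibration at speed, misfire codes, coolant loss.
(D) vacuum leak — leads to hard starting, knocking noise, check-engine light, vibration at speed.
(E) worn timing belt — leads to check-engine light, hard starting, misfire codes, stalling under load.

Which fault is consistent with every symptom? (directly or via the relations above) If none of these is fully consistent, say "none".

E

Checking each candidate against the observations:
(A) blown head gasket — knocking noise NO; check-engine light yes; stalling under load NO; hard starting NO; vibration at speed yes
(B) slipping clutch — knocking noise NO; check-engine light NO; stalling under load yes; hard starting NO; vibration at speed NO
(C) seized caliper — does not account for knocking noise, check-engine light, stalling under load, hard starting
(D) vacuum leak — does not account for stalling under load
(E) worn timing belt — knocking noise yes (by hard starting → knocking noise); check-engine light yes; stalling under load yes; hard starting yes; vibration at speed yes (by hard starting → vibration at speed)
(E) alone accounts for all the evidence.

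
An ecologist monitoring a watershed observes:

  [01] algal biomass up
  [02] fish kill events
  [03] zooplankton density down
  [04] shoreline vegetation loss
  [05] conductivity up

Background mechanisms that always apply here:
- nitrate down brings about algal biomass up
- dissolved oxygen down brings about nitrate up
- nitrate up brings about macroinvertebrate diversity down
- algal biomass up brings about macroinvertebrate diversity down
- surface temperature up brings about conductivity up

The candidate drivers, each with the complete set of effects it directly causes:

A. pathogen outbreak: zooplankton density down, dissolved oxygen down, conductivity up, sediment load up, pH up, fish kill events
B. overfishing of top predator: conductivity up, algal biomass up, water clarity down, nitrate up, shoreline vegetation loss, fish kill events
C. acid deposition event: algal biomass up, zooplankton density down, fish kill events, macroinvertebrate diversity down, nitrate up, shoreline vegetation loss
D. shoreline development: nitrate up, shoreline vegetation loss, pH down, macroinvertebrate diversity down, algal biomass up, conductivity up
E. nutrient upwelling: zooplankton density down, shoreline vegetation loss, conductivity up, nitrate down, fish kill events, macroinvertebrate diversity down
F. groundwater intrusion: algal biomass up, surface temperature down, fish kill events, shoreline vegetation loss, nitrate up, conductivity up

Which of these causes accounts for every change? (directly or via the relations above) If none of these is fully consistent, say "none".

Per-candidate check:
(A) pathogen outbreak — algal biomass up miss; fish kill events match; zooplankton density down match; shoreline vegetation loss miss; conductivity up match
(B) overfishing of top predator — does not account for zooplankton density down
(C) acid deposition event — algal biomass up match; fish kill events match; zooplankton density down match; shoreline vegetation loss match; conductivity up miss
(D) shoreline development — does not account for fish kill events, zooplankton density down
(E) nutrient upwelling — accounts for every observation (algal biomass up by nitrate down → algal biomass up)
(F) groundwater intrusion — algal biomass up match; fish kill events match; zooplankton density down miss; shoreline vegetation loss match; conductivity up match
Only (E) is consistent with every observation.

E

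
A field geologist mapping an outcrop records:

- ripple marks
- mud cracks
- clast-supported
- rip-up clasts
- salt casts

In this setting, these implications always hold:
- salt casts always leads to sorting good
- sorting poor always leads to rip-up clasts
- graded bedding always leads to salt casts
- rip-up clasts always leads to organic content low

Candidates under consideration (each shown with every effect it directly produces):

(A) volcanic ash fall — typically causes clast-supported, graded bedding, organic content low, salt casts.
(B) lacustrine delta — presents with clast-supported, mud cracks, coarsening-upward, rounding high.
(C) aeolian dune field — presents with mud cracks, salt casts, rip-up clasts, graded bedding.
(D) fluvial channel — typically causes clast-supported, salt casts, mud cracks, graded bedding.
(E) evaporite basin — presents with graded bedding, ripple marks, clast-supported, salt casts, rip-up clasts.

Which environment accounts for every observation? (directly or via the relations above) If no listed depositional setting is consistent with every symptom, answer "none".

none

Testing each hypothesis:
(A) volcanic ash fall — does not account for ripple marks, mud cracks, rip-up clasts
(B) lacustrine delta — does not account for ripple marks, rip-up clasts, salt casts
(C) aeolian dune field — ripple marks ✗; mud cracks ✓; clast-supported ✗; rip-up clasts ✓; salt casts ✓
(D) fluvial channel — does not account for ripple marks, rip-up clasts
(E) evaporite basin — ripple marks ✓; mud cracks ✗; clast-supported ✓; rip-up clasts ✓; salt casts ✓
No candidate is consistent with all observations.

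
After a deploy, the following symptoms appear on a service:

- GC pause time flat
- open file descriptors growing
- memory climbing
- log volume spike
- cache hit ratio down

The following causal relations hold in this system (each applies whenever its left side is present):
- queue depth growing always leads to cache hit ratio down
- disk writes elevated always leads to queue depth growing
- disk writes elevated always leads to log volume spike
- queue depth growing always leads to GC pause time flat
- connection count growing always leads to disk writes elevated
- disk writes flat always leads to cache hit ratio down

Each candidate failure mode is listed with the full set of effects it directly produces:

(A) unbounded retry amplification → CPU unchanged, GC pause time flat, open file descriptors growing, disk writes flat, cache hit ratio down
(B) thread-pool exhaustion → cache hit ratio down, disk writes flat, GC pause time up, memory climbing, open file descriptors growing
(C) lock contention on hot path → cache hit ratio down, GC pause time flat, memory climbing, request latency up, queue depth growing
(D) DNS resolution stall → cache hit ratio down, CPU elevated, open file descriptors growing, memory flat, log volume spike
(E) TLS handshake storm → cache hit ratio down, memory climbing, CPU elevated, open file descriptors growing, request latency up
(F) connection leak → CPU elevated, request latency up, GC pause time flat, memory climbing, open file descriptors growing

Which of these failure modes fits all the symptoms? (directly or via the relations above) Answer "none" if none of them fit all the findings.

Per-candidate check:
(A) unbounded retry amplification — does not account for memory climbing, log volume spike
(B) thread-pool exhaustion — fails on GC pause time flat, log volume spike (predicts GC pause time up, not GC pause time flat)
(C) lock contention on hot path — does not account for open file descriptors growing, log volume spike
(D) DNS resolution stall — fails on GC pause time flat, memory climbing (predicts memory flat, not memory climbing)
(E) TLS handshake storm — GC pause time flat ✗; open file descriptors growing ✓; memory climbing ✓; log volume spike ✗; cache hit ratio down ✓
(F) connection leak — GC pause time flat ✓; open file descriptors growing ✓; memory climbing ✓; log volume spike ✗; cache hit ratio down ✗
No candidate is consistent with all observations.

none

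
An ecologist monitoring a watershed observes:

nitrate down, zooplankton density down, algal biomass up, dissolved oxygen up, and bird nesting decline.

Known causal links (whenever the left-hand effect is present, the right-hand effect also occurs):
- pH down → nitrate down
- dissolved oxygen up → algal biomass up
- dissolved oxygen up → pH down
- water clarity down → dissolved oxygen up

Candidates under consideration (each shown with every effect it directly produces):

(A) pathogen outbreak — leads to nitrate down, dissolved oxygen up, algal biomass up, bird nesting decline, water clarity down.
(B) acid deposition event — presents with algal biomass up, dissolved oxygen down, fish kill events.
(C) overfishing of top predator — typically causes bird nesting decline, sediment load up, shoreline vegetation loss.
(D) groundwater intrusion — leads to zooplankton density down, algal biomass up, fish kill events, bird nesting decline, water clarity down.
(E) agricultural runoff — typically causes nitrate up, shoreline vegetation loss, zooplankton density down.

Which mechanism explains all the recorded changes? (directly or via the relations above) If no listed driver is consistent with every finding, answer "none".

D

Per-candidate check:
(A) pathogen outbreak — nitrate down yes; zooplankton density down NO; algal biomass up yes; dissolved oxygen up yes; bird nesting decline yes
(B) acid deposition event — fails on nitrate down, zooplankton density down, dissolved oxygen up, bird nesting decline (predicts dissolved oxygen down, not dissolved oxygen up)
(C) overfishing of top predator — nitrate down NO; zooplankton density down NO; algal biomass up NO; dissolved oxygen up NO; bird nesting decline yes
(D) groundwater intrusion — accounts for every observation (nitrate down via water clarity down → dissolved oxygen up → pH down → nitrate down)
(E) agricultural runoff — fails on nitrate down, algal biomass up, dissolved oxygen up, bird nesting decline (predicts nitrate up, not nitrate down)
Only (D) is consistent with every observation.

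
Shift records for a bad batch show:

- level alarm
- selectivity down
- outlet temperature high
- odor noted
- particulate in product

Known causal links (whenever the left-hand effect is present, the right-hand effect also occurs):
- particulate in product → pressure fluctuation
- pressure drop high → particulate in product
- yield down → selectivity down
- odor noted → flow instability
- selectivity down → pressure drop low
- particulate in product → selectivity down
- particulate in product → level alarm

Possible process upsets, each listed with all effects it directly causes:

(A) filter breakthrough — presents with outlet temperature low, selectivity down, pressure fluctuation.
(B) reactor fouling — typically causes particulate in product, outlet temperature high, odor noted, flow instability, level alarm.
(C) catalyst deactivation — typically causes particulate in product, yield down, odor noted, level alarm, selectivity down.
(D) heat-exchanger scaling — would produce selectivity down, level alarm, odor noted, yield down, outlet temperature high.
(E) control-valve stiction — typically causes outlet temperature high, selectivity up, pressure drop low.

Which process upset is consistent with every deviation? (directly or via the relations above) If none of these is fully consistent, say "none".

Testing each hypothesis:
(A) filter breakthrough — fails on level alarm, outlet temperature high, odor noted, particulate in product (predicts outlet temperature low, not outlet temperature high)
(B) reactor fouling — accounts for every observation (selectivity down via particulate in product → selectivity down)
(C) catalyst deactivation — level alarm yes; selectivity down yes; outlet temperature high NO; odor noted yes; particulate in product yes
(D) heat-exchanger scaling — level alarm yes; selectivity down yes; outlet temperature high yes; odor noted yes; particulate in product NO
(E) control-valve stiction — fails on level alarm, selectivity down, odor noted, particulate in product (predicts selectivity up, not selectivity down)
Only (B) is consistent with every observation.

B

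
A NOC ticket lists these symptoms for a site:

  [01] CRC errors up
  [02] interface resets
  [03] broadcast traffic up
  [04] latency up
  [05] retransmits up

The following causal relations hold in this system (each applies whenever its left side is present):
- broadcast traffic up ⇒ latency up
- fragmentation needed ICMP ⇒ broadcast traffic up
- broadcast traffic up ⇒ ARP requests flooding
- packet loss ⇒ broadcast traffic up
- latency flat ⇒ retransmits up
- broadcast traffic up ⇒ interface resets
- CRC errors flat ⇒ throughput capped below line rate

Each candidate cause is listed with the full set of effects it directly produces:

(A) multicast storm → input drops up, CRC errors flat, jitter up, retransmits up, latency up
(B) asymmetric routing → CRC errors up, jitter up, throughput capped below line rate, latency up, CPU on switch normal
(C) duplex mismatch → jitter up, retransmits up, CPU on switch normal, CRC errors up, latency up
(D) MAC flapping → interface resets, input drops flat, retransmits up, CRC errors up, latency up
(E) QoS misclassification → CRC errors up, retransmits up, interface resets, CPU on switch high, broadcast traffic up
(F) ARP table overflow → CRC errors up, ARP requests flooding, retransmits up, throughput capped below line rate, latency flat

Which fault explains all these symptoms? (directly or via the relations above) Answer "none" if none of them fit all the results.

E

Testing each hypothesis:
(A) multicast storm — fails on CRC errors up, interface resets, broadcast traffic up (predicts CRC errors flat, not CRC errors up)
(B) asymmetric routing — CRC errors up yes; interface resets NO; broadcast traffic up NO; latency up yes; retransmits up NO
(C) duplex mismatch — does not account for interface resets, broadcast traffic up
(D) MAC flapping — CRC errors up yes; interface resets yes; broadcast traffic up NO; latency up yes; retransmits up yes
(E) QoS misclassification — accounts for every observation (latency up via broadcast traffic up → latency up)
(F) ARP table overflow — CRC errors up yes; interface resets NO; broadcast traffic up NO; latency up NO; retransmits up yes
(E) alone accounts for all the evidence.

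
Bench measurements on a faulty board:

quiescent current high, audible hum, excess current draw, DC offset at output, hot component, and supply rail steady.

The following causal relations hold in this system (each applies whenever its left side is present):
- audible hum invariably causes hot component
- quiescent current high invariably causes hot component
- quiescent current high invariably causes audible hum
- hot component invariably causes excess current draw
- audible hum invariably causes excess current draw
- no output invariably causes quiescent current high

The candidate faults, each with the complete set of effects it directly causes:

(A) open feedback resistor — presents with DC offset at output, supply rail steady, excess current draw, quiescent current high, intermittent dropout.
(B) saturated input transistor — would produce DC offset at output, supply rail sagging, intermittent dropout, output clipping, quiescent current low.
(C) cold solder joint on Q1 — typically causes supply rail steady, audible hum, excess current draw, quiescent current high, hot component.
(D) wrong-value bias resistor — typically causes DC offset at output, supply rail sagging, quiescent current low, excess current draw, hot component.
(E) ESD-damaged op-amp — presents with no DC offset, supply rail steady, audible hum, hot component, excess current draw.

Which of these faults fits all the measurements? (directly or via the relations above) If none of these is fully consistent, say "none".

A

Testing each hypothesis:
(A) open feedback resistor — quiescent current high match; audible hum match (via quiescent current high → audible hum); excess current draw match; DC offset at output match; hot component match (via quiescent current high → hot component); supply rail steady match
(B) saturated input transistor — fails on quiescent current high, audible hum, excess current draw, hot component, supply rail steady (predicts quiescent current low, not quiescent current high; predicts supply rail sagging, not supply rail steady)
(C) cold solder joint on Q1 — quiescent current high match; audible hum match; excess current draw match; DC offset at output miss; hot component match; supply rail steady match
(D) wrong-value bias resistor — fails on quiescent current high, audible hum, supply rail steady (predicts quiescent current low, not quiescent current high; predicts supply rail sagging, not supply rail steady)
(E) ESD-damaged op-amp — fails on quiescent current high, DC offset at output (predicts no DC offset, not DC offset at output)
Only (A) is consistent with every observation.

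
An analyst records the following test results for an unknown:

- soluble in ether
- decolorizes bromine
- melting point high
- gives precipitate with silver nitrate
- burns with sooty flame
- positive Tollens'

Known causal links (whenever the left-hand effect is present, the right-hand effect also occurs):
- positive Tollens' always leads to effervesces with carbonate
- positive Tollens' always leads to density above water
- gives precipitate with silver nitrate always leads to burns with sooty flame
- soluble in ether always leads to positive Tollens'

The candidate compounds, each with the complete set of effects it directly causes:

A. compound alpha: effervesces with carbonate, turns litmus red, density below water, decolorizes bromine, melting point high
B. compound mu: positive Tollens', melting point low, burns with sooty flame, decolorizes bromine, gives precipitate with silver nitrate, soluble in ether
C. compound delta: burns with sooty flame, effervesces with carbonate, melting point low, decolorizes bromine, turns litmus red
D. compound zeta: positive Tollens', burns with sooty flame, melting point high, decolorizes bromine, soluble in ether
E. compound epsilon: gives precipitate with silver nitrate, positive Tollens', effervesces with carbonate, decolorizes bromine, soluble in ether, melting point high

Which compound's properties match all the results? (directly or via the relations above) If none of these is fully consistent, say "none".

Testing each hypothesis:
(A) compound alpha — does not account for soluble in ether, gives precipitate with silver nitrate, burns with sooty flame, positive Tollens'
(B) compound mu — soluble in ether yes; decolorizes bromine yes; melting point high NO; gives precipitate with silver nitrate yes; burns with sooty flame yes; positive Tollens' yes
(C) compound delta — fails on soluble in ether, melting point high, gives precipitate with silver nitrate, positive Tollens' (predicts melting point low, not melting point high)
(D) compound zeta — does not account for gives precipitate with silver nitrate
(E) compound epsilon — soluble in ether yes; decolorizes bromine yes; melting point high yes; gives precipitate with silver nitrate yes; burns with sooty flame yes (by gives precipitate with silver nitrate → burns with sooty flame); positive Tollens' yes
Only (E) is consistent with every observation.

E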